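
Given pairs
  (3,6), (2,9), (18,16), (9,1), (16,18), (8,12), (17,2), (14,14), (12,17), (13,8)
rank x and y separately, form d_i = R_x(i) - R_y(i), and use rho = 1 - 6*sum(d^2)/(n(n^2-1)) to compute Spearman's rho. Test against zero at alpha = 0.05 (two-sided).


Step 1: Rank x and y separately (midranks; no ties here).
rank(x): 3->2, 2->1, 18->10, 9->4, 16->8, 8->3, 17->9, 14->7, 12->5, 13->6
rank(y): 6->3, 9->5, 16->8, 1->1, 18->10, 12->6, 2->2, 14->7, 17->9, 8->4
Step 2: d_i = R_x(i) - R_y(i); compute d_i^2.
  (2-3)^2=1, (1-5)^2=16, (10-8)^2=4, (4-1)^2=9, (8-10)^2=4, (3-6)^2=9, (9-2)^2=49, (7-7)^2=0, (5-9)^2=16, (6-4)^2=4
sum(d^2) = 112.
Step 3: rho = 1 - 6*112 / (10*(10^2 - 1)) = 1 - 672/990 = 0.321212.
Step 4: Under H0, t = rho * sqrt((n-2)/(1-rho^2)) = 0.9594 ~ t(8).
Step 5: Two-sided p-value from the t-distribution with 8 df = 0.365468.
Step 6: alpha = 0.05. fail to reject H0.

rho = 0.3212, p = 0.365468, fail to reject H0 at alpha = 0.05.


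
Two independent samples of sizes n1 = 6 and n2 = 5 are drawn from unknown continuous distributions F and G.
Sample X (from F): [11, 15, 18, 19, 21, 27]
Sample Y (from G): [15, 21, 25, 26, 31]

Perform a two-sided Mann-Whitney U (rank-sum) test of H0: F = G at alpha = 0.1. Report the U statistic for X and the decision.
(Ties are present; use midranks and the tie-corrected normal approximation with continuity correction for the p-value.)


Step 1: Combine and sort all 11 observations; assign midranks.
sorted (value, group): (11,X), (15,X), (15,Y), (18,X), (19,X), (21,X), (21,Y), (25,Y), (26,Y), (27,X), (31,Y)
ranks: 11->1, 15->2.5, 15->2.5, 18->4, 19->5, 21->6.5, 21->6.5, 25->8, 26->9, 27->10, 31->11
Step 2: Rank sum for X: R1 = 1 + 2.5 + 4 + 5 + 6.5 + 10 = 29.
Step 3: U_X = R1 - n1(n1+1)/2 = 29 - 6*7/2 = 29 - 21 = 8.
       U_Y = n1*n2 - U_X = 30 - 8 = 22.
Step 4: Ties are present, so use the tie-corrected normal approximation (with continuity correction) for the p-value.
Step 5: p-value = 0.233197; compare to alpha = 0.1. fail to reject H0.

U_X = 8, p = 0.233197, fail to reject H0 at alpha = 0.1.


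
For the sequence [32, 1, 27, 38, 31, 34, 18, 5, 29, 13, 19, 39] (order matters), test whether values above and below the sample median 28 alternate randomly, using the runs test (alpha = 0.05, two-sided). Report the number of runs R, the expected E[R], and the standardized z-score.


Step 1: Compute median = 28; label A = above, B = below.
Labels in order: ABBAAABBABBA  (n_A = 6, n_B = 6)
Step 2: Count runs R = 7.
Step 3: Under H0 (random ordering), E[R] = 2*n_A*n_B/(n_A+n_B) + 1 = 2*6*6/12 + 1 = 7.0000.
        Var[R] = 2*n_A*n_B*(2*n_A*n_B - n_A - n_B) / ((n_A+n_B)^2 * (n_A+n_B-1)) = 4320/1584 = 2.7273.
        SD[R] = 1.6514.
Step 4: R = E[R], so z = 0 with no continuity correction.
Step 5: Two-sided p-value via normal approximation = 2*(1 - Phi(|z|)) = 1.000000.
Step 6: alpha = 0.05. fail to reject H0.

R = 7, z = 0.0000, p = 1.000000, fail to reject H0.


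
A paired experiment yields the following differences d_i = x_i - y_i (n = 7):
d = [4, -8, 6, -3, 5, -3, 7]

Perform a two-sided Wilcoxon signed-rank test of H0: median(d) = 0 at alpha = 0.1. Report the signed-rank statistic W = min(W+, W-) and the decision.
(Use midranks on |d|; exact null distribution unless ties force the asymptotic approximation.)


Step 1: Drop any zero differences (none here) and take |d_i|.
|d| = [4, 8, 6, 3, 5, 3, 7]
Step 2: Midrank |d_i| (ties get averaged ranks).
ranks: |4|->3, |8|->7, |6|->5, |3|->1.5, |5|->4, |3|->1.5, |7|->6
Step 3: Attach original signs; sum ranks with positive sign and with negative sign.
W+ = 3 + 5 + 4 + 6 = 18
W- = 7 + 1.5 + 1.5 = 10
(Check: W+ + W- = 28 should equal n(n+1)/2 = 28.)
Step 4: Test statistic W = min(W+, W-) = 10.
Step 5: Ties in |d|, so use the tie-corrected normal approximation.
        E[W] = n(n+1)/4 = 7*8/4 = 14.
        Tie groups: |d|=3 (t=2); sum(t^3 - t) = 6.
        Var[W] = n(n+1)(2n+1)/24 - sum(t^3-t)/48 = 840/24 - 6/48 = 34.875.
        z = (W - E[W]) / sqrt(Var[W]) = (10 - 14) / 5.9055 = -0.6773.
        Two-sided p = 2*Phi(z) = 0.498194.
Step 6: alpha = 0.1. fail to reject H0.

W+ = 18, W- = 10, W = min = 10, p = 0.498194, fail to reject H0.


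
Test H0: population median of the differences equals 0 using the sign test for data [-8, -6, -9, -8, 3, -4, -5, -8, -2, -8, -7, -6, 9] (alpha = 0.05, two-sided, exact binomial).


Step 1: Discard zero differences. Original n = 13; n_eff = number of nonzero differences = 13.
Nonzero differences (with sign): -8, -6, -9, -8, +3, -4, -5, -8, -2, -8, -7, -6, +9
Step 2: Count signs: positive = 2, negative = 11.
Step 3: Under H0: P(positive) = 0.5, so the number of positives S ~ Bin(13, 0.5).
Step 4: Two-sided exact p-value = sum of Bin(13,0.5) probabilities at or below the observed probability = 0.022461.
Step 5: alpha = 0.05. reject H0.

n_eff = 13, pos = 2, neg = 11, p = 0.022461, reject H0.


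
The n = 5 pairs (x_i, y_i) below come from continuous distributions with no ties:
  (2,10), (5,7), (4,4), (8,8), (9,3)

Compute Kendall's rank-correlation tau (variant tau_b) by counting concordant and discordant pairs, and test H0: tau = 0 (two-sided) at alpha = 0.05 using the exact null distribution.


Step 1: Enumerate the 10 unordered pairs (i,j) with i<j and classify each by sign(x_j-x_i) * sign(y_j-y_i).
  (1,2):dx=+3,dy=-3->D; (1,3):dx=+2,dy=-6->D; (1,4):dx=+6,dy=-2->D; (1,5):dx=+7,dy=-7->D
  (2,3):dx=-1,dy=-3->C; (2,4):dx=+3,dy=+1->C; (2,5):dx=+4,dy=-4->D; (3,4):dx=+4,dy=+4->C
  (3,5):dx=+5,dy=-1->D; (4,5):dx=+1,dy=-5->D
Step 2: C = 3, D = 7, total pairs = 10.
Step 3: tau = (C - D)/(n(n-1)/2) = (3 - 7)/10 = -0.400000.
Step 4: Exact two-sided p-value (enumerate n! = 120 permutations of y under H0): p = 0.483333.
Step 5: alpha = 0.05. fail to reject H0.

tau_b = -0.4000 (C=3, D=7), p = 0.483333, fail to reject H0.


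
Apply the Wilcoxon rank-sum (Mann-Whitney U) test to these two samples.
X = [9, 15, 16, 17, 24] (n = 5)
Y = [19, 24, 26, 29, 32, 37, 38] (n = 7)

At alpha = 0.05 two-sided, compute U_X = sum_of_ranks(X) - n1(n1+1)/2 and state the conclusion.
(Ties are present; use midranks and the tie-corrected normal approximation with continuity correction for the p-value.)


Step 1: Combine and sort all 12 observations; assign midranks.
sorted (value, group): (9,X), (15,X), (16,X), (17,X), (19,Y), (24,X), (24,Y), (26,Y), (29,Y), (32,Y), (37,Y), (38,Y)
ranks: 9->1, 15->2, 16->3, 17->4, 19->5, 24->6.5, 24->6.5, 26->8, 29->9, 32->10, 37->11, 38->12
Step 2: Rank sum for X: R1 = 1 + 2 + 3 + 4 + 6.5 = 16.5.
Step 3: U_X = R1 - n1(n1+1)/2 = 16.5 - 5*6/2 = 16.5 - 15 = 1.5.
       U_Y = n1*n2 - U_X = 35 - 1.5 = 33.5.
Step 4: Ties are present, so use the tie-corrected normal approximation (with continuity correction) for the p-value.
Step 5: p-value = 0.011682; compare to alpha = 0.05. reject H0.

U_X = 1.5, p = 0.011682, reject H0 at alpha = 0.05.


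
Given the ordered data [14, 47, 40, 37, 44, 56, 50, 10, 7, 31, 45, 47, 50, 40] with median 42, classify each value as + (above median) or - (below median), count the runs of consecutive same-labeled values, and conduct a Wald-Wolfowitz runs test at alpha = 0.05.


Step 1: Compute median = 42; label A = above, B = below.
Labels in order: BABBAAABBBAAAB  (n_A = 7, n_B = 7)
Step 2: Count runs R = 7.
Step 3: Under H0 (random ordering), E[R] = 2*n_A*n_B/(n_A+n_B) + 1 = 2*7*7/14 + 1 = 8.0000.
        Var[R] = 2*n_A*n_B*(2*n_A*n_B - n_A - n_B) / ((n_A+n_B)^2 * (n_A+n_B-1)) = 8232/2548 = 3.2308.
        SD[R] = 1.7974.
Step 4: Continuity-corrected z = (R + 0.5 - E[R]) / SD[R] = (7 + 0.5 - 8.0000) / 1.7974 = -0.2782.
Step 5: Two-sided p-value via normal approximation = 2*(1 - Phi(|z|)) = 0.780879.
Step 6: alpha = 0.05. fail to reject H0.

R = 7, z = -0.2782, p = 0.780879, fail to reject H0.


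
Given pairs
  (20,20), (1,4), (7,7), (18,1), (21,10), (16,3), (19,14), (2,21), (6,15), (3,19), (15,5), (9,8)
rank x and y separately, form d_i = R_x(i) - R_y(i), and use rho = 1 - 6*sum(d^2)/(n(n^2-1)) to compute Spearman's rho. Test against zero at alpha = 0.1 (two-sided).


Step 1: Rank x and y separately (midranks; no ties here).
rank(x): 20->11, 1->1, 7->5, 18->9, 21->12, 16->8, 19->10, 2->2, 6->4, 3->3, 15->7, 9->6
rank(y): 20->11, 4->3, 7->5, 1->1, 10->7, 3->2, 14->8, 21->12, 15->9, 19->10, 5->4, 8->6
Step 2: d_i = R_x(i) - R_y(i); compute d_i^2.
  (11-11)^2=0, (1-3)^2=4, (5-5)^2=0, (9-1)^2=64, (12-7)^2=25, (8-2)^2=36, (10-8)^2=4, (2-12)^2=100, (4-9)^2=25, (3-10)^2=49, (7-4)^2=9, (6-6)^2=0
sum(d^2) = 316.
Step 3: rho = 1 - 6*316 / (12*(12^2 - 1)) = 1 - 1896/1716 = -0.104895.
Step 4: Under H0, t = rho * sqrt((n-2)/(1-rho^2)) = -0.3335 ~ t(10).
Step 5: Two-sided p-value from the t-distribution with 10 df = 0.745609.
Step 6: alpha = 0.1. fail to reject H0.

rho = -0.1049, p = 0.745609, fail to reject H0 at alpha = 0.1.


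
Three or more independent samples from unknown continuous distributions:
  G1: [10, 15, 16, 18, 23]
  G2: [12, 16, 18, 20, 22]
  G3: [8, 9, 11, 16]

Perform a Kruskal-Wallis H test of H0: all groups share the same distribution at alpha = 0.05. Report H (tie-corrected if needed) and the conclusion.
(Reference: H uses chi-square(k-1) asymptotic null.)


Step 1: Combine all N = 14 observations and assign midranks.
sorted (value, group, rank): (8,G3,1), (9,G3,2), (10,G1,3), (11,G3,4), (12,G2,5), (15,G1,6), (16,G1,8), (16,G2,8), (16,G3,8), (18,G1,10.5), (18,G2,10.5), (20,G2,12), (22,G2,13), (23,G1,14)
Step 2: Sum ranks within each group.
R_1 = 41.5 (n_1 = 5)
R_2 = 48.5 (n_2 = 5)
R_3 = 15 (n_3 = 4)
Step 3: H = 12/(N(N+1)) * sum(R_i^2/n_i) - 3(N+1)
     = 12/(14*15) * (41.5^2/5 + 48.5^2/5 + 15^2/4) - 3*15
     = 0.057143 * 871.15 - 45
     = 4.780000.
Step 4: Ties present; correction factor C = 1 - 30/(14^3 - 14) = 0.989011. Corrected H = 4.780000 / 0.989011 = 4.833111.
Step 5: Under H0, H ~ chi^2(2); p-value = 0.089228.
Step 6: alpha = 0.05. fail to reject H0.

H = 4.8331, df = 2, p = 0.089228, fail to reject H0.


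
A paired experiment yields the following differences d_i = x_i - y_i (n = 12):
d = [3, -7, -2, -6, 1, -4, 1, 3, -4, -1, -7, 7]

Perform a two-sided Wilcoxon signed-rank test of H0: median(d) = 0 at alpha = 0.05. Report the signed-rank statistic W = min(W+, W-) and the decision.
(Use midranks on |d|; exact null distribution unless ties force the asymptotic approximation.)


Step 1: Drop any zero differences (none here) and take |d_i|.
|d| = [3, 7, 2, 6, 1, 4, 1, 3, 4, 1, 7, 7]
Step 2: Midrank |d_i| (ties get averaged ranks).
ranks: |3|->5.5, |7|->11, |2|->4, |6|->9, |1|->2, |4|->7.5, |1|->2, |3|->5.5, |4|->7.5, |1|->2, |7|->11, |7|->11
Step 3: Attach original signs; sum ranks with positive sign and with negative sign.
W+ = 5.5 + 2 + 2 + 5.5 + 11 = 26
W- = 11 + 4 + 9 + 7.5 + 7.5 + 2 + 11 = 52
(Check: W+ + W- = 78 should equal n(n+1)/2 = 78.)
Step 4: Test statistic W = min(W+, W-) = 26.
Step 5: Ties in |d|, so use the tie-corrected normal approximation.
        E[W] = n(n+1)/4 = 12*13/4 = 39.
        Tie groups: |d|=1 (t=3), |d|=3 (t=2), |d|=4 (t=2), |d|=7 (t=3); sum(t^3 - t) = 60.
        Var[W] = n(n+1)(2n+1)/24 - sum(t^3-t)/48 = 3900/24 - 60/48 = 161.25.
        z = (W - E[W]) / sqrt(Var[W]) = (26 - 39) / 12.6984 = -1.0237.
        Two-sided p = 2*Phi(z) = 0.305954.
Step 6: alpha = 0.05. fail to reject H0.

W+ = 26, W- = 52, W = min = 26, p = 0.305954, fail to reject H0.


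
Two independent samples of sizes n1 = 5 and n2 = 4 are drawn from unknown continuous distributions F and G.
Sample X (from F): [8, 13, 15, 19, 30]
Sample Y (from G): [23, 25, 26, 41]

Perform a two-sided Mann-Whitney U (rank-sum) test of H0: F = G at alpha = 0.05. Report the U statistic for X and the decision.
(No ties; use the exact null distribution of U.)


Step 1: Combine and sort all 9 observations; assign midranks.
sorted (value, group): (8,X), (13,X), (15,X), (19,X), (23,Y), (25,Y), (26,Y), (30,X), (41,Y)
ranks: 8->1, 13->2, 15->3, 19->4, 23->5, 25->6, 26->7, 30->8, 41->9
Step 2: Rank sum for X: R1 = 1 + 2 + 3 + 4 + 8 = 18.
Step 3: U_X = R1 - n1(n1+1)/2 = 18 - 5*6/2 = 18 - 15 = 3.
       U_Y = n1*n2 - U_X = 20 - 3 = 17.
Step 4: No ties, so the exact null distribution of U (based on enumerating the C(9,5) = 126 equally likely rank assignments) gives the two-sided p-value.
Step 5: p-value = 0.111111; compare to alpha = 0.05. fail to reject H0.

U_X = 3, p = 0.111111, fail to reject H0 at alpha = 0.05.


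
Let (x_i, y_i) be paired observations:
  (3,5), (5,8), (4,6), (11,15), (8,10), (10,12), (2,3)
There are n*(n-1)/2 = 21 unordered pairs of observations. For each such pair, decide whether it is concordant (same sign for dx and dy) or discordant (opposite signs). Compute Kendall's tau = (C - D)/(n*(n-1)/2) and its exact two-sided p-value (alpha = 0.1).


Step 1: Enumerate the 21 unordered pairs (i,j) with i<j and classify each by sign(x_j-x_i) * sign(y_j-y_i).
  (1,2):dx=+2,dy=+3->C; (1,3):dx=+1,dy=+1->C; (1,4):dx=+8,dy=+10->C; (1,5):dx=+5,dy=+5->C
  (1,6):dx=+7,dy=+7->C; (1,7):dx=-1,dy=-2->C; (2,3):dx=-1,dy=-2->C; (2,4):dx=+6,dy=+7->C
  (2,5):dx=+3,dy=+2->C; (2,6):dx=+5,dy=+4->C; (2,7):dx=-3,dy=-5->C; (3,4):dx=+7,dy=+9->C
  (3,5):dx=+4,dy=+4->C; (3,6):dx=+6,dy=+6->C; (3,7):dx=-2,dy=-3->C; (4,5):dx=-3,dy=-5->C
  (4,6):dx=-1,dy=-3->C; (4,7):dx=-9,dy=-12->C; (5,6):dx=+2,dy=+2->C; (5,7):dx=-6,dy=-7->C
  (6,7):dx=-8,dy=-9->C
Step 2: C = 21, D = 0, total pairs = 21.
Step 3: tau = (C - D)/(n(n-1)/2) = (21 - 0)/21 = 1.000000.
Step 4: Exact two-sided p-value (enumerate n! = 5040 permutations of y under H0): p = 0.000397.
Step 5: alpha = 0.1. reject H0.

tau_b = 1.0000 (C=21, D=0), p = 0.000397, reject H0.


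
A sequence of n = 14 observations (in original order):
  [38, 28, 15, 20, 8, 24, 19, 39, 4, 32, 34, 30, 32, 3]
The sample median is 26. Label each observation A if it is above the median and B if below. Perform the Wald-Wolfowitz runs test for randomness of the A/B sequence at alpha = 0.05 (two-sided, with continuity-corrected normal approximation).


Step 1: Compute median = 26; label A = above, B = below.
Labels in order: AABBBBBABAAAAB  (n_A = 7, n_B = 7)
Step 2: Count runs R = 6.
Step 3: Under H0 (random ordering), E[R] = 2*n_A*n_B/(n_A+n_B) + 1 = 2*7*7/14 + 1 = 8.0000.
        Var[R] = 2*n_A*n_B*(2*n_A*n_B - n_A - n_B) / ((n_A+n_B)^2 * (n_A+n_B-1)) = 8232/2548 = 3.2308.
        SD[R] = 1.7974.
Step 4: Continuity-corrected z = (R + 0.5 - E[R]) / SD[R] = (6 + 0.5 - 8.0000) / 1.7974 = -0.8345.
Step 5: Two-sided p-value via normal approximation = 2*(1 - Phi(|z|)) = 0.403986.
Step 6: alpha = 0.05. fail to reject H0.

R = 6, z = -0.8345, p = 0.403986, fail to reject H0.


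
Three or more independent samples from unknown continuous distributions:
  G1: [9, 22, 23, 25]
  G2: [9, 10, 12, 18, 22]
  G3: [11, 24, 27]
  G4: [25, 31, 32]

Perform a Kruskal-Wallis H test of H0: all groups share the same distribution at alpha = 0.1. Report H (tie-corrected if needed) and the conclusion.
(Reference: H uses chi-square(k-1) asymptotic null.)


Step 1: Combine all N = 15 observations and assign midranks.
sorted (value, group, rank): (9,G1,1.5), (9,G2,1.5), (10,G2,3), (11,G3,4), (12,G2,5), (18,G2,6), (22,G1,7.5), (22,G2,7.5), (23,G1,9), (24,G3,10), (25,G1,11.5), (25,G4,11.5), (27,G3,13), (31,G4,14), (32,G4,15)
Step 2: Sum ranks within each group.
R_1 = 29.5 (n_1 = 4)
R_2 = 23 (n_2 = 5)
R_3 = 27 (n_3 = 3)
R_4 = 40.5 (n_4 = 3)
Step 3: H = 12/(N(N+1)) * sum(R_i^2/n_i) - 3(N+1)
     = 12/(15*16) * (29.5^2/4 + 23^2/5 + 27^2/3 + 40.5^2/3) - 3*16
     = 0.050000 * 1113.11 - 48
     = 7.655625.
Step 4: Ties present; correction factor C = 1 - 18/(15^3 - 15) = 0.994643. Corrected H = 7.655625 / 0.994643 = 7.696858.
Step 5: Under H0, H ~ chi^2(3); p-value = 0.052710.
Step 6: alpha = 0.1. reject H0.

H = 7.6969, df = 3, p = 0.052710, reject H0.


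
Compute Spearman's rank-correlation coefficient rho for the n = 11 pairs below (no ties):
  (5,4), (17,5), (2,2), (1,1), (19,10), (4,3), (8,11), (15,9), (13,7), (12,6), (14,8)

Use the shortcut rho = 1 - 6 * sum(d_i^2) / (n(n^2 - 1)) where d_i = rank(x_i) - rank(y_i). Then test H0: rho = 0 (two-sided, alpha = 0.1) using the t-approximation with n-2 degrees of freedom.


Step 1: Rank x and y separately (midranks; no ties here).
rank(x): 5->4, 17->10, 2->2, 1->1, 19->11, 4->3, 8->5, 15->9, 13->7, 12->6, 14->8
rank(y): 4->4, 5->5, 2->2, 1->1, 10->10, 3->3, 11->11, 9->9, 7->7, 6->6, 8->8
Step 2: d_i = R_x(i) - R_y(i); compute d_i^2.
  (4-4)^2=0, (10-5)^2=25, (2-2)^2=0, (1-1)^2=0, (11-10)^2=1, (3-3)^2=0, (5-11)^2=36, (9-9)^2=0, (7-7)^2=0, (6-6)^2=0, (8-8)^2=0
sum(d^2) = 62.
Step 3: rho = 1 - 6*62 / (11*(11^2 - 1)) = 1 - 372/1320 = 0.718182.
Step 4: Under H0, t = rho * sqrt((n-2)/(1-rho^2)) = 3.0963 ~ t(9).
Step 5: Two-sided p-value from the t-distribution with 9 df = 0.012800.
Step 6: alpha = 0.1. reject H0.

rho = 0.7182, p = 0.012800, reject H0 at alpha = 0.1.


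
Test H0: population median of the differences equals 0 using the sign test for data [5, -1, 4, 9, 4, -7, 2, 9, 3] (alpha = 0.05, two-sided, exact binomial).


Step 1: Discard zero differences. Original n = 9; n_eff = number of nonzero differences = 9.
Nonzero differences (with sign): +5, -1, +4, +9, +4, -7, +2, +9, +3
Step 2: Count signs: positive = 7, negative = 2.
Step 3: Under H0: P(positive) = 0.5, so the number of positives S ~ Bin(9, 0.5).
Step 4: Two-sided exact p-value = sum of Bin(9,0.5) probabilities at or below the observed probability = 0.179688.
Step 5: alpha = 0.05. fail to reject H0.

n_eff = 9, pos = 7, neg = 2, p = 0.179688, fail to reject H0.


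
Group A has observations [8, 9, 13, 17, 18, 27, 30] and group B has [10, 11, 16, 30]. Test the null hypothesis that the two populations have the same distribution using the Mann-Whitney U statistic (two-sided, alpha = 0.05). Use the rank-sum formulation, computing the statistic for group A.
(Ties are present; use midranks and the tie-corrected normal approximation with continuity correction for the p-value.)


Step 1: Combine and sort all 11 observations; assign midranks.
sorted (value, group): (8,X), (9,X), (10,Y), (11,Y), (13,X), (16,Y), (17,X), (18,X), (27,X), (30,X), (30,Y)
ranks: 8->1, 9->2, 10->3, 11->4, 13->5, 16->6, 17->7, 18->8, 27->9, 30->10.5, 30->10.5
Step 2: Rank sum for X: R1 = 1 + 2 + 5 + 7 + 8 + 9 + 10.5 = 42.5.
Step 3: U_X = R1 - n1(n1+1)/2 = 42.5 - 7*8/2 = 42.5 - 28 = 14.5.
       U_Y = n1*n2 - U_X = 28 - 14.5 = 13.5.
Step 4: Ties are present, so use the tie-corrected normal approximation (with continuity correction) for the p-value.
Step 5: p-value = 1.000000; compare to alpha = 0.05. fail to reject H0.

U_X = 14.5, p = 1.000000, fail to reject H0 at alpha = 0.05.


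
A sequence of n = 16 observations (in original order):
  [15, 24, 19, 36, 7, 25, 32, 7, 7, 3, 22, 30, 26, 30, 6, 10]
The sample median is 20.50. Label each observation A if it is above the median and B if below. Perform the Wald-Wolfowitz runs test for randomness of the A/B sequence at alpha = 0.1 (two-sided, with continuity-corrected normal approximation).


Step 1: Compute median = 20.50; label A = above, B = below.
Labels in order: BABABAABBBAAAABB  (n_A = 8, n_B = 8)
Step 2: Count runs R = 9.
Step 3: Under H0 (random ordering), E[R] = 2*n_A*n_B/(n_A+n_B) + 1 = 2*8*8/16 + 1 = 9.0000.
        Var[R] = 2*n_A*n_B*(2*n_A*n_B - n_A - n_B) / ((n_A+n_B)^2 * (n_A+n_B-1)) = 14336/3840 = 3.7333.
        SD[R] = 1.9322.
Step 4: R = E[R], so z = 0 with no continuity correction.
Step 5: Two-sided p-value via normal approximation = 2*(1 - Phi(|z|)) = 1.000000.
Step 6: alpha = 0.1. fail to reject H0.

R = 9, z = 0.0000, p = 1.000000, fail to reject H0.


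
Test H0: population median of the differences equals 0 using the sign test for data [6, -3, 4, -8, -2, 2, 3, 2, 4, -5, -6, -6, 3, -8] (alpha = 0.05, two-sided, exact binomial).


Step 1: Discard zero differences. Original n = 14; n_eff = number of nonzero differences = 14.
Nonzero differences (with sign): +6, -3, +4, -8, -2, +2, +3, +2, +4, -5, -6, -6, +3, -8
Step 2: Count signs: positive = 7, negative = 7.
Step 3: Under H0: P(positive) = 0.5, so the number of positives S ~ Bin(14, 0.5).
Step 4: Two-sided exact p-value = sum of Bin(14,0.5) probabilities at or below the observed probability = 1.000000.
Step 5: alpha = 0.05. fail to reject H0.

n_eff = 14, pos = 7, neg = 7, p = 1.000000, fail to reject H0.


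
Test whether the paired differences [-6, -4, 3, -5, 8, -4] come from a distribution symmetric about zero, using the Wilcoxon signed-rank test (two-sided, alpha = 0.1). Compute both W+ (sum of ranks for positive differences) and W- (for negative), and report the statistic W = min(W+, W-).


Step 1: Drop any zero differences (none here) and take |d_i|.
|d| = [6, 4, 3, 5, 8, 4]
Step 2: Midrank |d_i| (ties get averaged ranks).
ranks: |6|->5, |4|->2.5, |3|->1, |5|->4, |8|->6, |4|->2.5
Step 3: Attach original signs; sum ranks with positive sign and with negative sign.
W+ = 1 + 6 = 7
W- = 5 + 2.5 + 4 + 2.5 = 14
(Check: W+ + W- = 21 should equal n(n+1)/2 = 21.)
Step 4: Test statistic W = min(W+, W-) = 7.
Step 5: Ties in |d|, so use the tie-corrected normal approximation.
        E[W] = n(n+1)/4 = 6*7/4 = 10.5.
        Tie groups: |d|=4 (t=2); sum(t^3 - t) = 6.
        Var[W] = n(n+1)(2n+1)/24 - sum(t^3-t)/48 = 546/24 - 6/48 = 22.625.
        z = (W - E[W]) / sqrt(Var[W]) = (7 - 10.5) / 4.7566 = -0.7358.
        Two-sided p = 2*Phi(z) = 0.461838.
Step 6: alpha = 0.1. fail to reject H0.

W+ = 7, W- = 14, W = min = 7, p = 0.461838, fail to reject H0.


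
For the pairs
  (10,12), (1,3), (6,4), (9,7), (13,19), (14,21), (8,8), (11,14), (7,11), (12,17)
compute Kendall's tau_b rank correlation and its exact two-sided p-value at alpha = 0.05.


Step 1: Enumerate the 45 unordered pairs (i,j) with i<j and classify each by sign(x_j-x_i) * sign(y_j-y_i).
  (1,2):dx=-9,dy=-9->C; (1,3):dx=-4,dy=-8->C; (1,4):dx=-1,dy=-5->C; (1,5):dx=+3,dy=+7->C
  (1,6):dx=+4,dy=+9->C; (1,7):dx=-2,dy=-4->C; (1,8):dx=+1,dy=+2->C; (1,9):dx=-3,dy=-1->C
  (1,10):dx=+2,dy=+5->C; (2,3):dx=+5,dy=+1->C; (2,4):dx=+8,dy=+4->C; (2,5):dx=+12,dy=+16->C
  (2,6):dx=+13,dy=+18->C; (2,7):dx=+7,dy=+5->C; (2,8):dx=+10,dy=+11->C; (2,9):dx=+6,dy=+8->C
  (2,10):dx=+11,dy=+14->C; (3,4):dx=+3,dy=+3->C; (3,5):dx=+7,dy=+15->C; (3,6):dx=+8,dy=+17->C
  (3,7):dx=+2,dy=+4->C; (3,8):dx=+5,dy=+10->C; (3,9):dx=+1,dy=+7->C; (3,10):dx=+6,dy=+13->C
  (4,5):dx=+4,dy=+12->C; (4,6):dx=+5,dy=+14->C; (4,7):dx=-1,dy=+1->D; (4,8):dx=+2,dy=+7->C
  (4,9):dx=-2,dy=+4->D; (4,10):dx=+3,dy=+10->C; (5,6):dx=+1,dy=+2->C; (5,7):dx=-5,dy=-11->C
  (5,8):dx=-2,dy=-5->C; (5,9):dx=-6,dy=-8->C; (5,10):dx=-1,dy=-2->C; (6,7):dx=-6,dy=-13->C
  (6,8):dx=-3,dy=-7->C; (6,9):dx=-7,dy=-10->C; (6,10):dx=-2,dy=-4->C; (7,8):dx=+3,dy=+6->C
  (7,9):dx=-1,dy=+3->D; (7,10):dx=+4,dy=+9->C; (8,9):dx=-4,dy=-3->C; (8,10):dx=+1,dy=+3->C
  (9,10):dx=+5,dy=+6->C
Step 2: C = 42, D = 3, total pairs = 45.
Step 3: tau = (C - D)/(n(n-1)/2) = (42 - 3)/45 = 0.866667.
Step 4: Exact two-sided p-value (enumerate n! = 3628800 permutations of y under H0): p = 0.000115.
Step 5: alpha = 0.05. reject H0.

tau_b = 0.8667 (C=42, D=3), p = 0.000115, reject H0.


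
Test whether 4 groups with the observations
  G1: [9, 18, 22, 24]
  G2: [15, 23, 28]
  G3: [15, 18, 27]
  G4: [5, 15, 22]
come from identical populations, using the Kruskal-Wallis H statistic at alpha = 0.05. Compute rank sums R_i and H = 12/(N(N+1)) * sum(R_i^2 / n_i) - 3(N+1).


Step 1: Combine all N = 13 observations and assign midranks.
sorted (value, group, rank): (5,G4,1), (9,G1,2), (15,G2,4), (15,G3,4), (15,G4,4), (18,G1,6.5), (18,G3,6.5), (22,G1,8.5), (22,G4,8.5), (23,G2,10), (24,G1,11), (27,G3,12), (28,G2,13)
Step 2: Sum ranks within each group.
R_1 = 28 (n_1 = 4)
R_2 = 27 (n_2 = 3)
R_3 = 22.5 (n_3 = 3)
R_4 = 13.5 (n_4 = 3)
Step 3: H = 12/(N(N+1)) * sum(R_i^2/n_i) - 3(N+1)
     = 12/(13*14) * (28^2/4 + 27^2/3 + 22.5^2/3 + 13.5^2/3) - 3*14
     = 0.065934 * 668.5 - 42
     = 2.076923.
Step 4: Ties present; correction factor C = 1 - 36/(13^3 - 13) = 0.983516. Corrected H = 2.076923 / 0.983516 = 2.111732.
Step 5: Under H0, H ~ chi^2(3); p-value = 0.549543.
Step 6: alpha = 0.05. fail to reject H0.

H = 2.1117, df = 3, p = 0.549543, fail to reject H0.


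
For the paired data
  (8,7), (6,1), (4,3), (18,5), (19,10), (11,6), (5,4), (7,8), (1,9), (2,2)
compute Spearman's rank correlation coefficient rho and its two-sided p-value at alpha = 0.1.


Step 1: Rank x and y separately (midranks; no ties here).
rank(x): 8->7, 6->5, 4->3, 18->9, 19->10, 11->8, 5->4, 7->6, 1->1, 2->2
rank(y): 7->7, 1->1, 3->3, 5->5, 10->10, 6->6, 4->4, 8->8, 9->9, 2->2
Step 2: d_i = R_x(i) - R_y(i); compute d_i^2.
  (7-7)^2=0, (5-1)^2=16, (3-3)^2=0, (9-5)^2=16, (10-10)^2=0, (8-6)^2=4, (4-4)^2=0, (6-8)^2=4, (1-9)^2=64, (2-2)^2=0
sum(d^2) = 104.
Step 3: rho = 1 - 6*104 / (10*(10^2 - 1)) = 1 - 624/990 = 0.369697.
Step 4: Under H0, t = rho * sqrt((n-2)/(1-rho^2)) = 1.1254 ~ t(8).
Step 5: Two-sided p-value from the t-distribution with 8 df = 0.293050.
Step 6: alpha = 0.1. fail to reject H0.

rho = 0.3697, p = 0.293050, fail to reject H0 at alpha = 0.1.


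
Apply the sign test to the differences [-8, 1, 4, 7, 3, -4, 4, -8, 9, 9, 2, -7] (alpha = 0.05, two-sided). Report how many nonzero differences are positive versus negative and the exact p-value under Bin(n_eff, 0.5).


Step 1: Discard zero differences. Original n = 12; n_eff = number of nonzero differences = 12.
Nonzero differences (with sign): -8, +1, +4, +7, +3, -4, +4, -8, +9, +9, +2, -7
Step 2: Count signs: positive = 8, negative = 4.
Step 3: Under H0: P(positive) = 0.5, so the number of positives S ~ Bin(12, 0.5).
Step 4: Two-sided exact p-value = sum of Bin(12,0.5) probabilities at or below the observed probability = 0.387695.
Step 5: alpha = 0.05. fail to reject H0.

n_eff = 12, pos = 8, neg = 4, p = 0.387695, fail to reject H0.


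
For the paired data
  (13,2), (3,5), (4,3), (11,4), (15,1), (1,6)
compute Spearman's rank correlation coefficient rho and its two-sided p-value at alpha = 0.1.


Step 1: Rank x and y separately (midranks; no ties here).
rank(x): 13->5, 3->2, 4->3, 11->4, 15->6, 1->1
rank(y): 2->2, 5->5, 3->3, 4->4, 1->1, 6->6
Step 2: d_i = R_x(i) - R_y(i); compute d_i^2.
  (5-2)^2=9, (2-5)^2=9, (3-3)^2=0, (4-4)^2=0, (6-1)^2=25, (1-6)^2=25
sum(d^2) = 68.
Step 3: rho = 1 - 6*68 / (6*(6^2 - 1)) = 1 - 408/210 = -0.942857.
Step 4: Under H0, t = rho * sqrt((n-2)/(1-rho^2)) = -5.6595 ~ t(4).
Step 5: Two-sided p-value from the t-distribution with 4 df = 0.004805.
Step 6: alpha = 0.1. reject H0.

rho = -0.9429, p = 0.004805, reject H0 at alpha = 0.1.


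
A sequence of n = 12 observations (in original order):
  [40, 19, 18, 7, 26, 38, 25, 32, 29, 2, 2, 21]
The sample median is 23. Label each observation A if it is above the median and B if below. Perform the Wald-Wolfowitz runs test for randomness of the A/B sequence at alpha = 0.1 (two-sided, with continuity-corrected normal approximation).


Step 1: Compute median = 23; label A = above, B = below.
Labels in order: ABBBAAAAABBB  (n_A = 6, n_B = 6)
Step 2: Count runs R = 4.
Step 3: Under H0 (random ordering), E[R] = 2*n_A*n_B/(n_A+n_B) + 1 = 2*6*6/12 + 1 = 7.0000.
        Var[R] = 2*n_A*n_B*(2*n_A*n_B - n_A - n_B) / ((n_A+n_B)^2 * (n_A+n_B-1)) = 4320/1584 = 2.7273.
        SD[R] = 1.6514.
Step 4: Continuity-corrected z = (R + 0.5 - E[R]) / SD[R] = (4 + 0.5 - 7.0000) / 1.6514 = -1.5138.
Step 5: Two-sided p-value via normal approximation = 2*(1 - Phi(|z|)) = 0.130070.
Step 6: alpha = 0.1. fail to reject H0.

R = 4, z = -1.5138, p = 0.130070, fail to reject H0.


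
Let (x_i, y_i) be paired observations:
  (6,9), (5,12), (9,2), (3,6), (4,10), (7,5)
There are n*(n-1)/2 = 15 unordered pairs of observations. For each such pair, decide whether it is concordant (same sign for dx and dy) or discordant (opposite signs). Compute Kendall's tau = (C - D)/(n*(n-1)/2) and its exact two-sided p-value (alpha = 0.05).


Step 1: Enumerate the 15 unordered pairs (i,j) with i<j and classify each by sign(x_j-x_i) * sign(y_j-y_i).
  (1,2):dx=-1,dy=+3->D; (1,3):dx=+3,dy=-7->D; (1,4):dx=-3,dy=-3->C; (1,5):dx=-2,dy=+1->D
  (1,6):dx=+1,dy=-4->D; (2,3):dx=+4,dy=-10->D; (2,4):dx=-2,dy=-6->C; (2,5):dx=-1,dy=-2->C
  (2,6):dx=+2,dy=-7->D; (3,4):dx=-6,dy=+4->D; (3,5):dx=-5,dy=+8->D; (3,6):dx=-2,dy=+3->D
  (4,5):dx=+1,dy=+4->C; (4,6):dx=+4,dy=-1->D; (5,6):dx=+3,dy=-5->D
Step 2: C = 4, D = 11, total pairs = 15.
Step 3: tau = (C - D)/(n(n-1)/2) = (4 - 11)/15 = -0.466667.
Step 4: Exact two-sided p-value (enumerate n! = 720 permutations of y under H0): p = 0.272222.
Step 5: alpha = 0.05. fail to reject H0.

tau_b = -0.4667 (C=4, D=11), p = 0.272222, fail to reject H0.


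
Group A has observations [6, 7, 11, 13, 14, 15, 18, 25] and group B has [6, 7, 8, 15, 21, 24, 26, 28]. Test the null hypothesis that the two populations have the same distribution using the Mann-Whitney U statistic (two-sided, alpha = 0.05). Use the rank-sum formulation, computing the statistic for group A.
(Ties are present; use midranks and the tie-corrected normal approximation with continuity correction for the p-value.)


Step 1: Combine and sort all 16 observations; assign midranks.
sorted (value, group): (6,X), (6,Y), (7,X), (7,Y), (8,Y), (11,X), (13,X), (14,X), (15,X), (15,Y), (18,X), (21,Y), (24,Y), (25,X), (26,Y), (28,Y)
ranks: 6->1.5, 6->1.5, 7->3.5, 7->3.5, 8->5, 11->6, 13->7, 14->8, 15->9.5, 15->9.5, 18->11, 21->12, 24->13, 25->14, 26->15, 28->16
Step 2: Rank sum for X: R1 = 1.5 + 3.5 + 6 + 7 + 8 + 9.5 + 11 + 14 = 60.5.
Step 3: U_X = R1 - n1(n1+1)/2 = 60.5 - 8*9/2 = 60.5 - 36 = 24.5.
       U_Y = n1*n2 - U_X = 64 - 24.5 = 39.5.
Step 4: Ties are present, so use the tie-corrected normal approximation (with continuity correction) for the p-value.
Step 5: p-value = 0.461260; compare to alpha = 0.05. fail to reject H0.

U_X = 24.5, p = 0.461260, fail to reject H0 at alpha = 0.05.


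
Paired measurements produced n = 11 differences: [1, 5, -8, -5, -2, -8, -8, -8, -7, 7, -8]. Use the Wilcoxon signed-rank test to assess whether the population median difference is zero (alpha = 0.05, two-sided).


Step 1: Drop any zero differences (none here) and take |d_i|.
|d| = [1, 5, 8, 5, 2, 8, 8, 8, 7, 7, 8]
Step 2: Midrank |d_i| (ties get averaged ranks).
ranks: |1|->1, |5|->3.5, |8|->9, |5|->3.5, |2|->2, |8|->9, |8|->9, |8|->9, |7|->5.5, |7|->5.5, |8|->9
Step 3: Attach original signs; sum ranks with positive sign and with negative sign.
W+ = 1 + 3.5 + 5.5 = 10
W- = 9 + 3.5 + 2 + 9 + 9 + 9 + 5.5 + 9 = 56
(Check: W+ + W- = 66 should equal n(n+1)/2 = 66.)
Step 4: Test statistic W = min(W+, W-) = 10.
Step 5: Ties in |d|, so use the tie-corrected normal approximation.
        E[W] = n(n+1)/4 = 11*12/4 = 33.
        Tie groups: |d|=5 (t=2), |d|=7 (t=2), |d|=8 (t=5); sum(t^3 - t) = 132.
        Var[W] = n(n+1)(2n+1)/24 - sum(t^3-t)/48 = 3036/24 - 132/48 = 123.75.
        z = (W - E[W]) / sqrt(Var[W]) = (10 - 33) / 11.1243 = -2.0675.
        Two-sided p = 2*Phi(z) = 0.038683.
Step 6: alpha = 0.05. reject H0.

W+ = 10, W- = 56, W = min = 10, p = 0.038683, reject H0.


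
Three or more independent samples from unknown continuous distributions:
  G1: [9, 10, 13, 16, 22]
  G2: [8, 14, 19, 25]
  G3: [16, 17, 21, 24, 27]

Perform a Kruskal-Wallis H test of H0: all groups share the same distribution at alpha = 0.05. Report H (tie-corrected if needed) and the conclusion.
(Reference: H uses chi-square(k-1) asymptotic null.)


Step 1: Combine all N = 14 observations and assign midranks.
sorted (value, group, rank): (8,G2,1), (9,G1,2), (10,G1,3), (13,G1,4), (14,G2,5), (16,G1,6.5), (16,G3,6.5), (17,G3,8), (19,G2,9), (21,G3,10), (22,G1,11), (24,G3,12), (25,G2,13), (27,G3,14)
Step 2: Sum ranks within each group.
R_1 = 26.5 (n_1 = 5)
R_2 = 28 (n_2 = 4)
R_3 = 50.5 (n_3 = 5)
Step 3: H = 12/(N(N+1)) * sum(R_i^2/n_i) - 3(N+1)
     = 12/(14*15) * (26.5^2/5 + 28^2/4 + 50.5^2/5) - 3*15
     = 0.057143 * 846.5 - 45
     = 3.371429.
Step 4: Ties present; correction factor C = 1 - 6/(14^3 - 14) = 0.997802. Corrected H = 3.371429 / 0.997802 = 3.378855.
Step 5: Under H0, H ~ chi^2(2); p-value = 0.184625.
Step 6: alpha = 0.05. fail to reject H0.

H = 3.3789, df = 2, p = 0.184625, fail to reject H0.


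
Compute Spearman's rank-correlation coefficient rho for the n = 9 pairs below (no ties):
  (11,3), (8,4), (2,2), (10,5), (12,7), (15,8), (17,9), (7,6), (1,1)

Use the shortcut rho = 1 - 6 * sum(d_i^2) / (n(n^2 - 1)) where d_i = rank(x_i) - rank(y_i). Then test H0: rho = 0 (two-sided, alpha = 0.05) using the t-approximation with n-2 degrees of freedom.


Step 1: Rank x and y separately (midranks; no ties here).
rank(x): 11->6, 8->4, 2->2, 10->5, 12->7, 15->8, 17->9, 7->3, 1->1
rank(y): 3->3, 4->4, 2->2, 5->5, 7->7, 8->8, 9->9, 6->6, 1->1
Step 2: d_i = R_x(i) - R_y(i); compute d_i^2.
  (6-3)^2=9, (4-4)^2=0, (2-2)^2=0, (5-5)^2=0, (7-7)^2=0, (8-8)^2=0, (9-9)^2=0, (3-6)^2=9, (1-1)^2=0
sum(d^2) = 18.
Step 3: rho = 1 - 6*18 / (9*(9^2 - 1)) = 1 - 108/720 = 0.850000.
Step 4: Under H0, t = rho * sqrt((n-2)/(1-rho^2)) = 4.2691 ~ t(7).
Step 5: Two-sided p-value from the t-distribution with 7 df = 0.003705.
Step 6: alpha = 0.05. reject H0.

rho = 0.8500, p = 0.003705, reject H0 at alpha = 0.05.


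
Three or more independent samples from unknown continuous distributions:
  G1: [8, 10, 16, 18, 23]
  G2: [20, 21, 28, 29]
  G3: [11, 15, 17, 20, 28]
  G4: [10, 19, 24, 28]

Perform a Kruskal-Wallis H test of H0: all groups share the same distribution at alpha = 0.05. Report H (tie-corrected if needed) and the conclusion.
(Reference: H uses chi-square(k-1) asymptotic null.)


Step 1: Combine all N = 18 observations and assign midranks.
sorted (value, group, rank): (8,G1,1), (10,G1,2.5), (10,G4,2.5), (11,G3,4), (15,G3,5), (16,G1,6), (17,G3,7), (18,G1,8), (19,G4,9), (20,G2,10.5), (20,G3,10.5), (21,G2,12), (23,G1,13), (24,G4,14), (28,G2,16), (28,G3,16), (28,G4,16), (29,G2,18)
Step 2: Sum ranks within each group.
R_1 = 30.5 (n_1 = 5)
R_2 = 56.5 (n_2 = 4)
R_3 = 42.5 (n_3 = 5)
R_4 = 41.5 (n_4 = 4)
Step 3: H = 12/(N(N+1)) * sum(R_i^2/n_i) - 3(N+1)
     = 12/(18*19) * (30.5^2/5 + 56.5^2/4 + 42.5^2/5 + 41.5^2/4) - 3*19
     = 0.035088 * 1775.92 - 57
     = 5.313158.
Step 4: Ties present; correction factor C = 1 - 36/(18^3 - 18) = 0.993808. Corrected H = 5.313158 / 0.993808 = 5.346262.
Step 5: Under H0, H ~ chi^2(3); p-value = 0.148129.
Step 6: alpha = 0.05. fail to reject H0.

H = 5.3463, df = 3, p = 0.148129, fail to reject H0.


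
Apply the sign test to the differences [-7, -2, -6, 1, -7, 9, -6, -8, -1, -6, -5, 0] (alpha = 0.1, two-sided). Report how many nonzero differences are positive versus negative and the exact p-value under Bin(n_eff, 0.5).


Step 1: Discard zero differences. Original n = 12; n_eff = number of nonzero differences = 11.
Nonzero differences (with sign): -7, -2, -6, +1, -7, +9, -6, -8, -1, -6, -5
Step 2: Count signs: positive = 2, negative = 9.
Step 3: Under H0: P(positive) = 0.5, so the number of positives S ~ Bin(11, 0.5).
Step 4: Two-sided exact p-value = sum of Bin(11,0.5) probabilities at or below the observed probability = 0.065430.
Step 5: alpha = 0.1. reject H0.

n_eff = 11, pos = 2, neg = 9, p = 0.065430, reject H0.


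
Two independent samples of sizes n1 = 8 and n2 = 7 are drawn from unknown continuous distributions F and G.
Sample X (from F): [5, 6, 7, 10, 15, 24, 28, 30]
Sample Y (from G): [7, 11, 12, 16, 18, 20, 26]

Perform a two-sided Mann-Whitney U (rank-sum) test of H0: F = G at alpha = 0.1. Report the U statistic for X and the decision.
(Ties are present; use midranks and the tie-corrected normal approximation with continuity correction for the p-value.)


Step 1: Combine and sort all 15 observations; assign midranks.
sorted (value, group): (5,X), (6,X), (7,X), (7,Y), (10,X), (11,Y), (12,Y), (15,X), (16,Y), (18,Y), (20,Y), (24,X), (26,Y), (28,X), (30,X)
ranks: 5->1, 6->2, 7->3.5, 7->3.5, 10->5, 11->6, 12->7, 15->8, 16->9, 18->10, 20->11, 24->12, 26->13, 28->14, 30->15
Step 2: Rank sum for X: R1 = 1 + 2 + 3.5 + 5 + 8 + 12 + 14 + 15 = 60.5.
Step 3: U_X = R1 - n1(n1+1)/2 = 60.5 - 8*9/2 = 60.5 - 36 = 24.5.
       U_Y = n1*n2 - U_X = 56 - 24.5 = 31.5.
Step 4: Ties are present, so use the tie-corrected normal approximation (with continuity correction) for the p-value.
Step 5: p-value = 0.728221; compare to alpha = 0.1. fail to reject H0.

U_X = 24.5, p = 0.728221, fail to reject H0 at alpha = 0.1.


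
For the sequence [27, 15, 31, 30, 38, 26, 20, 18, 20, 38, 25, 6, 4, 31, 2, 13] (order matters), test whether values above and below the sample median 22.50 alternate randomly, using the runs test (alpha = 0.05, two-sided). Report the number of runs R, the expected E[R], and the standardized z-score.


Step 1: Compute median = 22.50; label A = above, B = below.
Labels in order: ABAAAABBBAABBABB  (n_A = 8, n_B = 8)
Step 2: Count runs R = 8.
Step 3: Under H0 (random ordering), E[R] = 2*n_A*n_B/(n_A+n_B) + 1 = 2*8*8/16 + 1 = 9.0000.
        Var[R] = 2*n_A*n_B*(2*n_A*n_B - n_A - n_B) / ((n_A+n_B)^2 * (n_A+n_B-1)) = 14336/3840 = 3.7333.
        SD[R] = 1.9322.
Step 4: Continuity-corrected z = (R + 0.5 - E[R]) / SD[R] = (8 + 0.5 - 9.0000) / 1.9322 = -0.2588.
Step 5: Two-sided p-value via normal approximation = 2*(1 - Phi(|z|)) = 0.795809.
Step 6: alpha = 0.05. fail to reject H0.

R = 8, z = -0.2588, p = 0.795809, fail to reject H0.


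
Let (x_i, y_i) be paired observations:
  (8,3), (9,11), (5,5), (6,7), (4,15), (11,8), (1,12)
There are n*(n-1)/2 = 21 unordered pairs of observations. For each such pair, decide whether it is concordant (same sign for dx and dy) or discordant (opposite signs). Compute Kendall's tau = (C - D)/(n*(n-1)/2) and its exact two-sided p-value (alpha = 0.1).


Step 1: Enumerate the 21 unordered pairs (i,j) with i<j and classify each by sign(x_j-x_i) * sign(y_j-y_i).
  (1,2):dx=+1,dy=+8->C; (1,3):dx=-3,dy=+2->D; (1,4):dx=-2,dy=+4->D; (1,5):dx=-4,dy=+12->D
  (1,6):dx=+3,dy=+5->C; (1,7):dx=-7,dy=+9->D; (2,3):dx=-4,dy=-6->C; (2,4):dx=-3,dy=-4->C
  (2,5):dx=-5,dy=+4->D; (2,6):dx=+2,dy=-3->D; (2,7):dx=-8,dy=+1->D; (3,4):dx=+1,dy=+2->C
  (3,5):dx=-1,dy=+10->D; (3,6):dx=+6,dy=+3->C; (3,7):dx=-4,dy=+7->D; (4,5):dx=-2,dy=+8->D
  (4,6):dx=+5,dy=+1->C; (4,7):dx=-5,dy=+5->D; (5,6):dx=+7,dy=-7->D; (5,7):dx=-3,dy=-3->C
  (6,7):dx=-10,dy=+4->D
Step 2: C = 8, D = 13, total pairs = 21.
Step 3: tau = (C - D)/(n(n-1)/2) = (8 - 13)/21 = -0.238095.
Step 4: Exact two-sided p-value (enumerate n! = 5040 permutations of y under H0): p = 0.561905.
Step 5: alpha = 0.1. fail to reject H0.

tau_b = -0.2381 (C=8, D=13), p = 0.561905, fail to reject H0.


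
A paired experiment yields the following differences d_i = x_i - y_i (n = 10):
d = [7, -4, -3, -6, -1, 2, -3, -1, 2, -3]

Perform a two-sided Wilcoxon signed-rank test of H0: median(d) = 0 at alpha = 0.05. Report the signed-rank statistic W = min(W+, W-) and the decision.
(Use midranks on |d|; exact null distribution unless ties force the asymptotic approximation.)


Step 1: Drop any zero differences (none here) and take |d_i|.
|d| = [7, 4, 3, 6, 1, 2, 3, 1, 2, 3]
Step 2: Midrank |d_i| (ties get averaged ranks).
ranks: |7|->10, |4|->8, |3|->6, |6|->9, |1|->1.5, |2|->3.5, |3|->6, |1|->1.5, |2|->3.5, |3|->6
Step 3: Attach original signs; sum ranks with positive sign and with negative sign.
W+ = 10 + 3.5 + 3.5 = 17
W- = 8 + 6 + 9 + 1.5 + 6 + 1.5 + 6 = 38
(Check: W+ + W- = 55 should equal n(n+1)/2 = 55.)
Step 4: Test statistic W = min(W+, W-) = 17.
Step 5: Ties in |d|, so use the tie-corrected normal approximation.
        E[W] = n(n+1)/4 = 10*11/4 = 27.5.
        Tie groups: |d|=1 (t=2), |d|=2 (t=2), |d|=3 (t=3); sum(t^3 - t) = 36.
        Var[W] = n(n+1)(2n+1)/24 - sum(t^3-t)/48 = 2310/24 - 36/48 = 95.5.
        z = (W - E[W]) / sqrt(Var[W]) = (17 - 27.5) / 9.7724 = -1.0745.
        Two-sided p = 2*Phi(z) = 0.282619.
Step 6: alpha = 0.05. fail to reject H0.

W+ = 17, W- = 38, W = min = 17, p = 0.282619, fail to reject H0.


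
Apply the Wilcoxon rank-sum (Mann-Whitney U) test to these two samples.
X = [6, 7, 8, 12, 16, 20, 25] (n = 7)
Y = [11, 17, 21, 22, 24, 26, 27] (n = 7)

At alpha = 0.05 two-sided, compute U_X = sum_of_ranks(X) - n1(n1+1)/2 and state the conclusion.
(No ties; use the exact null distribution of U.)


Step 1: Combine and sort all 14 observations; assign midranks.
sorted (value, group): (6,X), (7,X), (8,X), (11,Y), (12,X), (16,X), (17,Y), (20,X), (21,Y), (22,Y), (24,Y), (25,X), (26,Y), (27,Y)
ranks: 6->1, 7->2, 8->3, 11->4, 12->5, 16->6, 17->7, 20->8, 21->9, 22->10, 24->11, 25->12, 26->13, 27->14
Step 2: Rank sum for X: R1 = 1 + 2 + 3 + 5 + 6 + 8 + 12 = 37.
Step 3: U_X = R1 - n1(n1+1)/2 = 37 - 7*8/2 = 37 - 28 = 9.
       U_Y = n1*n2 - U_X = 49 - 9 = 40.
Step 4: No ties, so the exact null distribution of U (based on enumerating the C(14,7) = 3432 equally likely rank assignments) gives the two-sided p-value.
Step 5: p-value = 0.053030; compare to alpha = 0.05. fail to reject H0.

U_X = 9, p = 0.053030, fail to reject H0 at alpha = 0.05.
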